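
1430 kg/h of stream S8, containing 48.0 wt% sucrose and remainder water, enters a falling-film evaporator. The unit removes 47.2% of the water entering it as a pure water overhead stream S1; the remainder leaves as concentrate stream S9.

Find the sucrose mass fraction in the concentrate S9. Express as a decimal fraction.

0.6361

sucrose is not removed: 1430×0.480 = 686.4 kg/h of sucrose enters S9.
water entering = 1430×0.520 = 743.6 kg/h; overhead removed = 0.472×743.6 = 350.98 kg/h.
Concentrate = 1430 − 350.98 = 1079 kg/h.
Mass fraction = 686.4/1079 = 0.6361.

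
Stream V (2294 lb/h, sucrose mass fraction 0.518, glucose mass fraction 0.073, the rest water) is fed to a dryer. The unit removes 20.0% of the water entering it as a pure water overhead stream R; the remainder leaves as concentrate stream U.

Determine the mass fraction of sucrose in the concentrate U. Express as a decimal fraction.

sucrose is not removed: 2294×0.518 = 1188.3 lb/h of sucrose enters U.
water entering = 2294×0.409 = 938.25 lb/h; overhead removed = 0.200×938.25 = 187.65 lb/h.
Concentrate = 2294 − 187.65 = 2106.4 lb/h.
Mass fraction = 1188.3/2106.4 = 0.564.

0.564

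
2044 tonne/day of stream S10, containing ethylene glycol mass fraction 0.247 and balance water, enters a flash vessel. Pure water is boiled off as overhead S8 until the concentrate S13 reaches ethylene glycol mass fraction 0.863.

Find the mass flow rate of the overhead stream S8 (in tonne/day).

ethylene glycol is conserved: 2044×0.247 = 504.87 tonne/day all reports to the concentrate.
Concentrate = 504.87/(target fraction) = 585.02 tonne/day.
Overhead = 2044 − 585.02 = 1459 tonne/day.

1459 tonne/day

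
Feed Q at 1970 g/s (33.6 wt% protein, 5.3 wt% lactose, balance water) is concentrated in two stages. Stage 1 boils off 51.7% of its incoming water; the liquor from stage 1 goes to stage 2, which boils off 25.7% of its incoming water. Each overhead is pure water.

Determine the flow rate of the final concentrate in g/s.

1198 g/s

water in feed = 1970×0.611 = 1203.7 g/s.
After stage 1: water left = (1−0.517)×1203.7 = 581.37; stream total = 1347.7 g/s.
After stage 2: water left = (1−0.257)×581.37 = 431.96; final concentrate = 1198.3 g/s.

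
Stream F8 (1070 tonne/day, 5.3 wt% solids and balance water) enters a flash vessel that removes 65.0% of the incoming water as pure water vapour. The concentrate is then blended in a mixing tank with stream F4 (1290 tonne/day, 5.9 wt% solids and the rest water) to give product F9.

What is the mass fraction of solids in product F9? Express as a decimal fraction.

Vapour removed = 0.650×0.947×1070 = 658.64 tonne/day; concentrate = 411.36 tonne/day.
solids reaching the mixer = 56.71 (from concentrate) + 1290×0.059 = 132.82 tonne/day.
Product flow = 411.36 + 1290 = 1701.4 tonne/day; solids fraction = 0.078.

0.078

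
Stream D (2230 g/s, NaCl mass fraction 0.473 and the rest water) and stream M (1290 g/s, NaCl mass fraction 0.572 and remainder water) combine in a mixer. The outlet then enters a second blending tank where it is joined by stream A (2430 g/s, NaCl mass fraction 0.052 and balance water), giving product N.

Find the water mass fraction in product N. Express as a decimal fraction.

Overall, product flow = 5950 g/s.
water in = 2230×0.527 + 1290×0.428 + 2430×0.948 = 4031 g/s.
water fraction in N = 0.677.

0.677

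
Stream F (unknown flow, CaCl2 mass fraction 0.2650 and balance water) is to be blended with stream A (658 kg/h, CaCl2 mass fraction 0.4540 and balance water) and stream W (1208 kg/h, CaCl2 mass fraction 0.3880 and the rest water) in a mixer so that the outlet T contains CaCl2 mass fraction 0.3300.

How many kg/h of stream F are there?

Let F be the unknown flow. Total out = 1866 + F.
CaCl2 balance: 767.44 + 0.265·F = 0.330·(1866 + F)
(0.265 − 0.330)·F = 0.330×1866 − 767.44 = -151.66
F = -151.66 / -0.065 = 2333.2 kg/h

2333 kg/h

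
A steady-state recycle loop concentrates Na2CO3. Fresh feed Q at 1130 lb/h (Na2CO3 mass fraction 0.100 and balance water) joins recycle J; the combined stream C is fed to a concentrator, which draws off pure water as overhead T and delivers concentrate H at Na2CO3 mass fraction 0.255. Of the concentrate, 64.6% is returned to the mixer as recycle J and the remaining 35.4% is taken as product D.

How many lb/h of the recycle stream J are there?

Overall Na2CO3 balance (none leaves overhead): Na2CO3 in fresh feed = Na2CO3 in product, i.e. 1130×0.100 = (1−0.646)·H·0.255.
H = 113/(0.255×0.354) = 1251.8 lb/h.
Recycle J = 0.646×1251.8 = 808.66 lb/h.

808.7 lb/h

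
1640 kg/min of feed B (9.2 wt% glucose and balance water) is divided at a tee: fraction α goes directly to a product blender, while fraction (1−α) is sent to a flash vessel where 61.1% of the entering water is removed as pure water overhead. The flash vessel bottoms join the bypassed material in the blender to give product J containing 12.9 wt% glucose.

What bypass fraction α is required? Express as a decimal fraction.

0.483

All 1640×0.092 = 150.88 kg/min of glucose reaches J, so J = 150.88/0.129 = 1169.6 kg/min and vapour = 470.39 kg/min.
The evaporator receives (1−α)·1640 of feed at 0.908 water and removes 0.611 of that water:
0.611×0.908×(1−α)×1640 = 470.39
(1−α) = 470.39/909.85 = 0.5170;  α = 0.4830.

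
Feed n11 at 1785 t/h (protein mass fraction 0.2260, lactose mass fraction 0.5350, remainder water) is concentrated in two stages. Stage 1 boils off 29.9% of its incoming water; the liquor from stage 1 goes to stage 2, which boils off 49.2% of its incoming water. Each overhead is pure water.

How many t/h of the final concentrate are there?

water in feed = 1785×0.239 = 426.62 t/h.
After stage 1: water left = (1−0.299)×426.62 = 299.06; stream total = 1657.4 t/h.
After stage 2: water left = (1−0.492)×299.06 = 151.92; final concentrate = 1510.3 t/h.

1510 t/h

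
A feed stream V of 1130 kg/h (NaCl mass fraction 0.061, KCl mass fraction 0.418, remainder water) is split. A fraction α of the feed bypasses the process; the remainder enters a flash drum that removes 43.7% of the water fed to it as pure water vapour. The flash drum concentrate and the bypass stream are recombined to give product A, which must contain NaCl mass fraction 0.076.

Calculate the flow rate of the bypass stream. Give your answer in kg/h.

All 1130×0.061 = 68.93 kg/h of NaCl reaches A, so A = 68.93/0.076 = 906.97 kg/h and vapour = 223.03 kg/h.
The evaporator receives (1−α)·1130 of feed at 0.521 water and removes 0.437 of that water:
0.437×0.521×(1−α)×1130 = 223.03
(1−α) = 223.03/257.28 = 0.8669;  α = 0.1331.
Bypass flow = 0.1331×1130 = 150.43 kg/h.

150.4 kg/h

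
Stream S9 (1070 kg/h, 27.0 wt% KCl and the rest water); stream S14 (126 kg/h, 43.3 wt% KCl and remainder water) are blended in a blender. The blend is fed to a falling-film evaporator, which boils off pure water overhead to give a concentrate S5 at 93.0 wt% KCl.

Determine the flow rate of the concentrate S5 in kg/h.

369.3 kg/h

KCl entering = 1070×0.270 + 126×0.433 = 343.46 kg/h.
All KCl reports to S5, so S5 = 343.46/0.930 = 369.31 kg/h.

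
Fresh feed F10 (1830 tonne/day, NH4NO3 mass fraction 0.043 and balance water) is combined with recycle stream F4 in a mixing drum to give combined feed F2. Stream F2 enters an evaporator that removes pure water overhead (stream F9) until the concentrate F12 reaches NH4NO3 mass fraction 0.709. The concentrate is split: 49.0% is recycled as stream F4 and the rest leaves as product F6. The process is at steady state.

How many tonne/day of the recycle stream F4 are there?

Overall NH4NO3 balance (none leaves overhead): NH4NO3 in fresh feed = NH4NO3 in product, i.e. 1830×0.043 = (1−0.490)·F12·0.709.
F12 = 78.69/(0.709×0.510) = 217.62 tonne/day.
Recycle F4 = 0.490×217.62 = 106.63 tonne/day.

106.6 tonne/day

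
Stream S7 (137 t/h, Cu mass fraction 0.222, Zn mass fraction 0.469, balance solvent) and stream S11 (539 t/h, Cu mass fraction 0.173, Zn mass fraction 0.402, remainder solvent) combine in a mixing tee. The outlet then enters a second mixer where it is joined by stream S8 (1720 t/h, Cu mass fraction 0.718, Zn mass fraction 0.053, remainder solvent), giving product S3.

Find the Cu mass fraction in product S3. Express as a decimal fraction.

0.567

Overall, product flow = 2396 t/h.
Cu in = 137×0.222 + 539×0.173 + 1720×0.718 = 1358.6 t/h.
Cu fraction in S3 = 0.567.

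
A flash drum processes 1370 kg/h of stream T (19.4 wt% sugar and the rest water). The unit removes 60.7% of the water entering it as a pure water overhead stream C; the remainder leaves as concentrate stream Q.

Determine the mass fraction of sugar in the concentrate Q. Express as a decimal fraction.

sugar is not removed: 1370×0.194 = 265.78 kg/h of sugar enters Q.
water entering = 1370×0.806 = 1104.2 kg/h; overhead removed = 0.607×1104.2 = 670.26 kg/h.
Concentrate = 1370 − 670.26 = 699.74 kg/h.
Mass fraction = 265.78/699.74 = 0.380.

0.380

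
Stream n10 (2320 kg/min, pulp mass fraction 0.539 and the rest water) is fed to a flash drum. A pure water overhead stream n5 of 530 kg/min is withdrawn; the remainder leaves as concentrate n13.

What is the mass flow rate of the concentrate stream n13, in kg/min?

Concentrate = 2320 − 530 = 1790 kg/min.

1790 kg/min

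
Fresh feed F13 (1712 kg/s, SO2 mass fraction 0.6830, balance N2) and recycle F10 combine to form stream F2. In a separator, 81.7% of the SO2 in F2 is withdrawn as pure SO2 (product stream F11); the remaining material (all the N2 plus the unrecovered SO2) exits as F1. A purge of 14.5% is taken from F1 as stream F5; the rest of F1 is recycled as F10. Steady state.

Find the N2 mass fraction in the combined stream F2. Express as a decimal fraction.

0.7297

N2 enters only via F13 and leaves only via the purge: 1712×0.317 = 0.145×(N2 in F1), and the separator passes all N2, so N2 in F2 = N2 in F1 = 3742.8 kg/s.
SO2 in F2: m_A = 1712×0.683 + (1−0.145)·(1−0.817)·m_A, so m_A = 1169.3/0.8435 = 1386.2 kg/s.
F2 = 1386.2 + 3742.8 = 5129 kg/s.
N2 fraction in F2 = 3742.8/5129 = 0.7297.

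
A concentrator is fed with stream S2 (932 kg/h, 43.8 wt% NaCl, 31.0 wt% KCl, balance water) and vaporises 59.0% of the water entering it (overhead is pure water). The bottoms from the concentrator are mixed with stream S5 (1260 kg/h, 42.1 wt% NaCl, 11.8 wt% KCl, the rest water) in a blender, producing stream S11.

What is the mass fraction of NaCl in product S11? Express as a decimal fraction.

Vapour removed = 0.590×0.252×932 = 138.57 kg/h; concentrate = 793.43 kg/h.
NaCl reaching the mixer = 408.22 (from concentrate) + 1260×0.421 = 938.68 kg/h.
Product flow = 793.43 + 1260 = 2053.4 kg/h; NaCl fraction = 0.457.

0.457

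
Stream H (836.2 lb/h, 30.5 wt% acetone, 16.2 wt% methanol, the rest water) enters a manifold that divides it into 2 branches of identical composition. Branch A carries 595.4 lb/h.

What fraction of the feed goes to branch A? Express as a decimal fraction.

Fraction to A = 595.4/836.2 = 0.7120.

0.712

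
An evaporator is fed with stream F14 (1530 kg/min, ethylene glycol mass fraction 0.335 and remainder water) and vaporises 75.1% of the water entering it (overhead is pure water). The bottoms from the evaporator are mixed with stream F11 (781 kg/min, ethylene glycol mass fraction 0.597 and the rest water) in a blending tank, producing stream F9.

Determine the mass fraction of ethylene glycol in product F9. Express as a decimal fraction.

0.633

Vapour removed = 0.751×0.665×1530 = 764.1 kg/min; concentrate = 765.9 kg/min.
ethylene glycol reaching the mixer = 512.55 (from concentrate) + 781×0.597 = 978.81 kg/min.
Product flow = 765.9 + 781 = 1546.9 kg/min; ethylene glycol fraction = 0.633.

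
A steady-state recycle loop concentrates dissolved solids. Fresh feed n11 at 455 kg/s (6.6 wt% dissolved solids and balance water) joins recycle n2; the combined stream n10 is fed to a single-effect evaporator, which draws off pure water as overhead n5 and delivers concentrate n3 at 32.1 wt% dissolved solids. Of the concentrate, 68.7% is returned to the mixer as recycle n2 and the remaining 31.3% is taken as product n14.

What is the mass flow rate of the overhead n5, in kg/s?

361.4 kg/s

Overall dissolved solids balance (none leaves overhead): dissolved solids in fresh feed = dissolved solids in product, i.e. 455×0.066 = (1−0.687)·n3·0.321.
n3 = 30.03/(0.321×0.313) = 298.89 kg/s.
Recycle n2 = 0.687×298.89 = 205.33 kg/s.
Combined feed n10 = 455 + 205.33 = 660.33 kg/s.
Overhead n5 = n10 − n3 = 660.33 − 298.89 = 361.45 kg/s.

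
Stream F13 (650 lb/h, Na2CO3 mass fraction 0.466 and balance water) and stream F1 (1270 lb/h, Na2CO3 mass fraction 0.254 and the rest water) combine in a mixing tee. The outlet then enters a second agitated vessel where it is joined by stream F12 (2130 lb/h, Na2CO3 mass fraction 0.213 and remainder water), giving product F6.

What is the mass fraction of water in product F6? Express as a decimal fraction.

Overall, product flow = 4050 lb/h.
water in = 650×0.534 + 1270×0.746 + 2130×0.787 = 2970.8 lb/h.
water fraction in F6 = 0.734.

0.734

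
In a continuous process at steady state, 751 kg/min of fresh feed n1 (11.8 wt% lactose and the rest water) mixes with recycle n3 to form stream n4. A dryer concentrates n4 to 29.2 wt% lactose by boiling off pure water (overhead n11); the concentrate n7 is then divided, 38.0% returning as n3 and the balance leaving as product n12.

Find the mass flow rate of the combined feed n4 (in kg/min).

937 kg/min

Overall lactose balance (none leaves overhead): lactose in fresh feed = lactose in product, i.e. 751×0.118 = (1−0.380)·n7·0.292.
n7 = 88.618/(0.292×0.620) = 489.49 kg/min.
Recycle n3 = 0.380×489.49 = 186.01 kg/min.
Combined feed n4 = 751 + 186.01 = 937.01 kg/min.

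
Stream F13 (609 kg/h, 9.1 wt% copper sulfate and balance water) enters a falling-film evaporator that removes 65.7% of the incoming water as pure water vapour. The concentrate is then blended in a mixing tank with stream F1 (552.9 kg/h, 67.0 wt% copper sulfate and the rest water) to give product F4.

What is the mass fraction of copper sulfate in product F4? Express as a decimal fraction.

Vapour removed = 0.657×0.909×609 = 363.7 kg/h; concentrate = 245.3 kg/h.
copper sulfate reaching the mixer = 55.419 (from concentrate) + 552.9×0.670 = 425.86 kg/h.
Product flow = 245.3 + 552.9 = 798.2 kg/h; copper sulfate fraction = 0.534.

0.534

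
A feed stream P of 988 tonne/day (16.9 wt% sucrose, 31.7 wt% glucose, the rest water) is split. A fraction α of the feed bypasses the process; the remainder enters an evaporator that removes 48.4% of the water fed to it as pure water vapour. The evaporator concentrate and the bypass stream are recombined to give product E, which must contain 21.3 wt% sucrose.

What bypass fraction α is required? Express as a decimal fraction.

All 988×0.169 = 166.97 tonne/day of sucrose reaches E, so E = 166.97/0.213 = 783.91 tonne/day and vapour = 204.09 tonne/day.
The evaporator receives (1−α)·988 of feed at 0.514 water and removes 0.484 of that water:
0.484×0.514×(1−α)×988 = 204.09
(1−α) = 204.09/245.79 = 0.8304;  α = 0.1696.

0.170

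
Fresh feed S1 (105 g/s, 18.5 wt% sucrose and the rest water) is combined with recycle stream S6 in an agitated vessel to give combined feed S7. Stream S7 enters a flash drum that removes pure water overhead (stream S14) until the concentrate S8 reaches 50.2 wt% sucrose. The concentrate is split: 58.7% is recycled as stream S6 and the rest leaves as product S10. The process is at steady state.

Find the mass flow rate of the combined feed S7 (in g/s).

160 g/s

Overall sucrose balance (none leaves overhead): sucrose in fresh feed = sucrose in product, i.e. 105×0.185 = (1−0.587)·S8·0.502.
S8 = 19.425/(0.502×0.413) = 93.693 g/s.
Recycle S6 = 0.587×93.693 = 54.998 g/s.
Combined feed S7 = 105 + 54.998 = 160 g/s.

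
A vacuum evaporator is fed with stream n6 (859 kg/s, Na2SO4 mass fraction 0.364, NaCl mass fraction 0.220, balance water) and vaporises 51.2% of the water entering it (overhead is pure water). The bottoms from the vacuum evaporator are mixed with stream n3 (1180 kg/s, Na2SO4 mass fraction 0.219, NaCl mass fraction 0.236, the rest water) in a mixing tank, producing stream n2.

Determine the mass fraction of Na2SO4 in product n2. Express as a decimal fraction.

Vapour removed = 0.512×0.416×859 = 182.96 kg/s; concentrate = 676.04 kg/s.
Na2SO4 reaching the mixer = 312.68 (from concentrate) + 1180×0.219 = 571.1 kg/s.
Product flow = 676.04 + 1180 = 1856 kg/s; Na2SO4 fraction = 0.308.

0.308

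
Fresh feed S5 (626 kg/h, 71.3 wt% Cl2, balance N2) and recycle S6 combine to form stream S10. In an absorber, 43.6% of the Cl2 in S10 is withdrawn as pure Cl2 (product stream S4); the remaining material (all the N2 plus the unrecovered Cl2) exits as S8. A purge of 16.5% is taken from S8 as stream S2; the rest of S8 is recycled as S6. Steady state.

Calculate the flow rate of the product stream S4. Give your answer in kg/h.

Cl2 in S10: m_A = 626×0.713 + (1−0.165)·(1−0.436)·m_A, so m_A = 446.34/0.5291 = 843.64 kg/h.
Product S4 = 0.436×843.64 = 367.83 kg/h.

367.8 kg/h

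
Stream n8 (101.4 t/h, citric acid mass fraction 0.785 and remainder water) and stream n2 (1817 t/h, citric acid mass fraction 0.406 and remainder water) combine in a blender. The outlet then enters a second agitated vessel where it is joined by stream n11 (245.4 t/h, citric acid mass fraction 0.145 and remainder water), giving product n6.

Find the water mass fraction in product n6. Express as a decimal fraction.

Overall, product flow = 2163.8 t/h.
water in = 101.4×0.215 + 1817×0.594 + 245.4×0.855 = 1310.9 t/h.
water fraction in n6 = 0.606.

0.606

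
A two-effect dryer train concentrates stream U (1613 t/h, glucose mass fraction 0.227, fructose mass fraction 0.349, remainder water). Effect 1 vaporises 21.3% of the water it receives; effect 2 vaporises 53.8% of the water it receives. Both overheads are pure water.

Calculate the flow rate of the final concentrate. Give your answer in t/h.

1178 t/h

water in feed = 1613×0.424 = 683.91 t/h.
After stage 1: water left = (1−0.213)×683.91 = 538.24; stream total = 1467.3 t/h.
After stage 2: water left = (1−0.538)×538.24 = 248.67; final concentrate = 1177.8 t/h.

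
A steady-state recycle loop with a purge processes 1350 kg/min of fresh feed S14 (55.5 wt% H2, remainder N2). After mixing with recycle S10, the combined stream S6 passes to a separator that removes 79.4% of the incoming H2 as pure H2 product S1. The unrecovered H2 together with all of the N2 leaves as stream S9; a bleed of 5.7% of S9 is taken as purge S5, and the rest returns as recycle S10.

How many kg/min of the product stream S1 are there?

H2 in S6: m_A = 1350×0.555 + (1−0.057)·(1−0.794)·m_A, so m_A = 749.25/0.8057 = 929.89 kg/min.
Product S1 = 0.794×929.89 = 738.33 kg/min.

738.3 kg/min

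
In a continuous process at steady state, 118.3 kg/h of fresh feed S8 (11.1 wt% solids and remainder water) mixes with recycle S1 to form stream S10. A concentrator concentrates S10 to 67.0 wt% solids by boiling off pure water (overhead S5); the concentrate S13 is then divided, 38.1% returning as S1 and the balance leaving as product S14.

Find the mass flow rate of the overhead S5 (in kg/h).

Overall solids balance (none leaves overhead): solids in fresh feed = solids in product, i.e. 118.3×0.111 = (1−0.381)·S13·0.670.
S13 = 13.131/(0.670×0.619) = 31.662 kg/h.
Recycle S1 = 0.381×31.662 = 12.063 kg/h.
Combined feed S10 = 118.3 + 12.063 = 130.36 kg/h.
Overhead S5 = S10 − S13 = 130.36 − 31.662 = 98.701 kg/h.

98.7 kg/h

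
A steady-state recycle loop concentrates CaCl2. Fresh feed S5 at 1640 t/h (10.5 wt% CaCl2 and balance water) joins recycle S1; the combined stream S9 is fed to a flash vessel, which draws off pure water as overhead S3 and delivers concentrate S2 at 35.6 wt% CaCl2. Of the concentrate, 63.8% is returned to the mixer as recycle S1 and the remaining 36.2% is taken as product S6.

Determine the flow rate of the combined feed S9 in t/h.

2493 t/h

Overall CaCl2 balance (none leaves overhead): CaCl2 in fresh feed = CaCl2 in product, i.e. 1640×0.105 = (1−0.638)·S2·0.356.
S2 = 172.2/(0.356×0.362) = 1336.2 t/h.
Recycle S1 = 0.638×1336.2 = 852.5 t/h.
Combined feed S9 = 1640 + 852.5 = 2492.5 t/h.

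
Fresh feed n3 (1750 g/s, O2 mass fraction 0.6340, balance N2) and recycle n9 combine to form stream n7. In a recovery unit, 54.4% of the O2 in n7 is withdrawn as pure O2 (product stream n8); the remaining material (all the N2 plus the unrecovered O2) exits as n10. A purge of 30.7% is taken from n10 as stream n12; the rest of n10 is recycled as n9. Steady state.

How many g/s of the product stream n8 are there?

882.4 g/s

O2 in n7: m_A = 1750×0.634 + (1−0.307)·(1−0.544)·m_A, so m_A = 1109.5/0.6840 = 1622.1 g/s.
Product n8 = 0.544×1622.1 = 882.42 g/s.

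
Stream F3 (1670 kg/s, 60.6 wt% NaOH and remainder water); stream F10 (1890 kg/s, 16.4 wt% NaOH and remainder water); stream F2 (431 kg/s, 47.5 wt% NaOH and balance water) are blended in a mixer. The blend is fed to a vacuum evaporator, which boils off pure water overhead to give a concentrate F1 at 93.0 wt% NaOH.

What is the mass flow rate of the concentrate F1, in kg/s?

1642 kg/s

NaOH entering = 1670×0.606 + 1890×0.164 + 431×0.475 = 1526.7 kg/s.
All NaOH reports to F1, so F1 = 1526.7/0.930 = 1641.6 kg/s.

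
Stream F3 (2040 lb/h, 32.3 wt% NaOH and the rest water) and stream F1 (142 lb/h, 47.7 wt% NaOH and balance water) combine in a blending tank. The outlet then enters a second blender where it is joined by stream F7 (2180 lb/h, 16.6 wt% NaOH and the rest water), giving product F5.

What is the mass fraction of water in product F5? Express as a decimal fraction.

0.7505

Overall, product flow = 4362 lb/h.
water in = 2040×0.677 + 142×0.523 + 2180×0.834 = 3273.5 lb/h.
water fraction in F5 = 0.7505.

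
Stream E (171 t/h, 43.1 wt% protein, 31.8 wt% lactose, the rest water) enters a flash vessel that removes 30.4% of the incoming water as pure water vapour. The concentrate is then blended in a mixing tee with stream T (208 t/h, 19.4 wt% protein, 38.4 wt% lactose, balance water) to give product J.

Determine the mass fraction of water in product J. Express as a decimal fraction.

0.3215

Vapour removed = 0.304×0.251×171 = 13.048 t/h; concentrate = 157.95 t/h.
water reaching the mixer = 29.873 (from concentrate) + 208×0.422 = 117.65 t/h.
Product flow = 157.95 + 208 = 365.95 t/h; water fraction = 0.3215.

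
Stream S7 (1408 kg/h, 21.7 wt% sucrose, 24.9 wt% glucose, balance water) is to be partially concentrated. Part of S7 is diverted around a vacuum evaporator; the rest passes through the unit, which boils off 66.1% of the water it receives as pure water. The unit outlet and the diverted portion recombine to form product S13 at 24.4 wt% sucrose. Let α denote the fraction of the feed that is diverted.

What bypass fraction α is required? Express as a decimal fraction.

0.687

All 1408×0.217 = 305.54 kg/h of sucrose reaches S13, so S13 = 305.54/0.244 = 1252.2 kg/h and vapour = 155.8 kg/h.
The evaporator receives (1−α)·1408 of feed at 0.534 water and removes 0.661 of that water:
0.661×0.534×(1−α)×1408 = 155.8
(1−α) = 155.8/496.99 = 0.3135;  α = 0.6865.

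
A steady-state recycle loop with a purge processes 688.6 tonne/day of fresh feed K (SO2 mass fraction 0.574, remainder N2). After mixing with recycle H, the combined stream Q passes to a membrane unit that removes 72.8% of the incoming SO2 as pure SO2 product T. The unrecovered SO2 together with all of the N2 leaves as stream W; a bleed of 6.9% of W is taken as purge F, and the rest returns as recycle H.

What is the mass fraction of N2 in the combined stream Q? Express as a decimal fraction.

0.889

N2 enters only via K and leaves only via the purge: 688.6×0.426 = 0.069×(N2 in W), and the membrane unit passes all N2, so N2 in Q = N2 in W = 4251.4 tonne/day.
SO2 in Q: m_A = 688.6×0.574 + (1−0.069)·(1−0.728)·m_A, so m_A = 395.26/0.7468 = 529.29 tonne/day.
Q = 529.29 + 4251.4 = 4780.6 tonne/day.
N2 fraction in Q = 4251.4/4780.6 = 0.889.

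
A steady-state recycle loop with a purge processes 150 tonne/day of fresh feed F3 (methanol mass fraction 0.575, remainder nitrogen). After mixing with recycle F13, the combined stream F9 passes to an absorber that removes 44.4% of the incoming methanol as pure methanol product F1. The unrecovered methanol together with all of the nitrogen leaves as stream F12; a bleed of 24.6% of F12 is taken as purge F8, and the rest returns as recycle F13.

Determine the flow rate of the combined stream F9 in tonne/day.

nitrogen enters only via F3 and leaves only via the purge: 150×0.425 = 0.246×(nitrogen in F12), and the absorber passes all nitrogen, so nitrogen in F9 = nitrogen in F12 = 259.15 tonne/day.
methanol in F9: m_A = 150×0.575 + (1−0.246)·(1−0.444)·m_A, so m_A = 86.25/0.5808 = 148.51 tonne/day.
F9 = 148.51 + 259.15 = 407.65 tonne/day.

407.7 tonne/day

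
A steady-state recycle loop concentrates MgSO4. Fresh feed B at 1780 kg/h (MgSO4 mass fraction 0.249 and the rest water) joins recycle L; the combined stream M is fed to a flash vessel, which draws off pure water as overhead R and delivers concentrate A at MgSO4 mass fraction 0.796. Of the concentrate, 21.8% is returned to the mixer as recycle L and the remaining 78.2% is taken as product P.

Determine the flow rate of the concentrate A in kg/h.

712 kg/h

Overall MgSO4 balance (none leaves overhead): MgSO4 in fresh feed = MgSO4 in product, i.e. 1780×0.249 = (1−0.218)·A·0.796.
A = 443.22/(0.796×0.782) = 712.03 kg/h.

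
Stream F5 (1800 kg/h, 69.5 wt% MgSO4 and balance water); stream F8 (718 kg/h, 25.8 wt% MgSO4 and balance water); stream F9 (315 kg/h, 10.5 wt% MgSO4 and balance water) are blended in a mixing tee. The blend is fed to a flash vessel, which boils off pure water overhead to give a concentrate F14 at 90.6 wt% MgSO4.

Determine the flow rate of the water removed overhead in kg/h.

MgSO4 entering = 1800×0.695 + 718×0.258 + 315×0.105 = 1469.3 kg/h.
All MgSO4 reports to F14, so F14 = 1469.3/0.906 = 1621.8 kg/h.
Total feed = 2833 kg/h; overhead = 2833 − 1621.8 = 1211.2 kg/h.

1211 kg/h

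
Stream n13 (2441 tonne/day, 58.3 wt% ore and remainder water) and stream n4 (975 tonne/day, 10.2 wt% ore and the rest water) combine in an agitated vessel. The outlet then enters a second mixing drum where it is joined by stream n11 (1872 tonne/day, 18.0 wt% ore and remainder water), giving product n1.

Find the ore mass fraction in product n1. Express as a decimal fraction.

Overall, product flow = 5288 tonne/day.
ore in = 2441×0.583 + 975×0.102 + 1872×0.180 = 1859.5 tonne/day.
ore fraction in n1 = 0.3516.

0.3516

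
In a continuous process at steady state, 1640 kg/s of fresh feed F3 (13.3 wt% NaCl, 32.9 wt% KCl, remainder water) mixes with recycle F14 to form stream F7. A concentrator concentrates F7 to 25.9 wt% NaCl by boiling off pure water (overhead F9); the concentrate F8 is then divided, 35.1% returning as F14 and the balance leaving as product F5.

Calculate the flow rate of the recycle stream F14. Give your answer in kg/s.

Overall NaCl balance (none leaves overhead): NaCl in fresh feed = NaCl in product, i.e. 1640×0.133 = (1−0.351)·F8·0.259.
F8 = 218.12/(0.259×0.649) = 1297.6 kg/s.
Recycle F14 = 0.351×1297.6 = 455.47 kg/s.

455.5 kg/s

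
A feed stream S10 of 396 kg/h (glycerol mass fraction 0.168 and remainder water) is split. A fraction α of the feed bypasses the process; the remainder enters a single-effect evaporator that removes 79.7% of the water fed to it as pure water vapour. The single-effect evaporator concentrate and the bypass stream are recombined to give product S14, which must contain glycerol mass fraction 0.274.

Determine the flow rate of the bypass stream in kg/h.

All 396×0.168 = 66.528 kg/h of glycerol reaches S14, so S14 = 66.528/0.274 = 242.8 kg/h and vapour = 153.2 kg/h.
The evaporator receives (1−α)·396 of feed at 0.832 water and removes 0.797 of that water:
0.797×0.832×(1−α)×396 = 153.2
(1−α) = 153.2/262.59 = 0.5834;  α = 0.4166.
Bypass flow = 0.4166×396 = 164.97 kg/h.

165 kg/h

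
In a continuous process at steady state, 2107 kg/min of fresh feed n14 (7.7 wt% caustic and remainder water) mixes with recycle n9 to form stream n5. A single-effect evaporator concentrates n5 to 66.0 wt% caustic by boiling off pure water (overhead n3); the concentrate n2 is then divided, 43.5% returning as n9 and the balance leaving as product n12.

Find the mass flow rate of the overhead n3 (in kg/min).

1861 kg/min

Overall caustic balance (none leaves overhead): caustic in fresh feed = caustic in product, i.e. 2107×0.077 = (1−0.435)·n2·0.660.
n2 = 162.24/(0.660×0.565) = 435.07 kg/min.
Recycle n9 = 0.435×435.07 = 189.26 kg/min.
Combined feed n5 = 2107 + 189.26 = 2296.3 kg/min.
Overhead n3 = n5 − n2 = 2296.3 − 435.07 = 1861.2 kg/min.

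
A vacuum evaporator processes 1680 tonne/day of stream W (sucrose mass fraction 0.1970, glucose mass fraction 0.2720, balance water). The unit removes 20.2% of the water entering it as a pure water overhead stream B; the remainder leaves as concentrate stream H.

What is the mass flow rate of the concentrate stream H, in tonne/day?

1500 tonne/day

water entering = 1680×0.531 = 892.08 tonne/day; overhead removed = 0.202×892.08 = 180.2 tonne/day.
Concentrate = 1680 − 180.2 = 1499.8 tonne/day.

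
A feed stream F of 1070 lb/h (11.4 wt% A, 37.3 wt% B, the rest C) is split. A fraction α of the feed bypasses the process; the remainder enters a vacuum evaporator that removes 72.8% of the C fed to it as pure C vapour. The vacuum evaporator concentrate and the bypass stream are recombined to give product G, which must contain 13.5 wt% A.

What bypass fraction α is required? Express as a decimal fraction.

0.583

All 1070×0.114 = 121.98 lb/h of A reaches G, so G = 121.98/0.135 = 903.56 lb/h and vapour = 166.44 lb/h.
The evaporator receives (1−α)·1070 of feed at 0.513 C and removes 0.728 of that C:
0.728×0.513×(1−α)×1070 = 166.44
(1−α) = 166.44/399.61 = 0.4165;  α = 0.5835.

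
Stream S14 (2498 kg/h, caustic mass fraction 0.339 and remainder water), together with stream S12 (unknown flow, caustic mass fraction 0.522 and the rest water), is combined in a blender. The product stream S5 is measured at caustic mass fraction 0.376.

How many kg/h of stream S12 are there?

633.1 kg/h

Let S12 be the unknown flow. Total out = 2498 + S12.
caustic balance: 846.82 + 0.522·S12 = 0.376·(2498 + S12)
(0.522 − 0.376)·S12 = 0.376×2498 − 846.82 = 92.426
S12 = 92.426 / 0.146 = 633.05 kg/h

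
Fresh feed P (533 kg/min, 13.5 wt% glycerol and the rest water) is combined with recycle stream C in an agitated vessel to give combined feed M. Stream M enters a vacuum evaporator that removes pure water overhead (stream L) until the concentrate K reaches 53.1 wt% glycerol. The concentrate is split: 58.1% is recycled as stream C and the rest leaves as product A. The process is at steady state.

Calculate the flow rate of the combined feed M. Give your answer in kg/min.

Overall glycerol balance (none leaves overhead): glycerol in fresh feed = glycerol in product, i.e. 533×0.135 = (1−0.581)·K·0.531.
K = 71.955/(0.531×0.419) = 323.41 kg/min.
Recycle C = 0.581×323.41 = 187.9 kg/min.
Combined feed M = 533 + 187.9 = 720.9 kg/min.

720.9 kg/min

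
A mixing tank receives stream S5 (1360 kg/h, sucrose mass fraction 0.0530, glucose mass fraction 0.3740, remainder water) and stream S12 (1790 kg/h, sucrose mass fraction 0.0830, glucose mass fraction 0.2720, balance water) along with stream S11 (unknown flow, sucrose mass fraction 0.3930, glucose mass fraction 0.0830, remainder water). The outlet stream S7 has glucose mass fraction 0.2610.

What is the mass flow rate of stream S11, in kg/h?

Let S11 be the unknown flow. Total out = 3150 + S11.
glucose balance: 995.52 + 0.083·S11 = 0.261·(3150 + S11)
(0.083 − 0.261)·S11 = 0.261×3150 − 995.52 = -173.37
S11 = -173.37 / -0.178 = 973.99 kg/h

974 kg/h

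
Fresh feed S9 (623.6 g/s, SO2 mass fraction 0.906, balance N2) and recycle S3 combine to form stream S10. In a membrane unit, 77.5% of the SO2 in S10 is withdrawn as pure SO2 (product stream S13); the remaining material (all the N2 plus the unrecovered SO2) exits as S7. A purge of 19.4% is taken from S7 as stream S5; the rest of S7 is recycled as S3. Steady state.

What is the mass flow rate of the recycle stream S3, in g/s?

368.7 g/s

N2 enters only via S9 and leaves only via the purge: 623.6×0.094 = 0.194×(N2 in S7), and the membrane unit passes all N2, so N2 in S10 = N2 in S7 = 302.16 g/s.
SO2 in S10: m_A = 623.6×0.906 + (1−0.194)·(1−0.775)·m_A, so m_A = 564.98/0.8186 = 690.14 g/s.
S7 = (1−0.775)×690.14 + 302.16 = 457.44 g/s.
Recycle S3 = (1−0.194)×457.44 = 368.69 g/s.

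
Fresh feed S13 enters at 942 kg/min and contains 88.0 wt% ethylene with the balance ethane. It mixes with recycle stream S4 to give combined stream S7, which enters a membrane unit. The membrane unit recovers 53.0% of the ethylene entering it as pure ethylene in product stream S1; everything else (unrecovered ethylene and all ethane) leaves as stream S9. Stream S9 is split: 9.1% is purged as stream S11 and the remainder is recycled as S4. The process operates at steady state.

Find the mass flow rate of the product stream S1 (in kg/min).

767.1 kg/min

ethylene in S7: m_A = 942×0.880 + (1−0.091)·(1−0.530)·m_A, so m_A = 828.96/0.5728 = 1447.3 kg/min.
Product S1 = 0.530×1447.3 = 767.06 kg/min.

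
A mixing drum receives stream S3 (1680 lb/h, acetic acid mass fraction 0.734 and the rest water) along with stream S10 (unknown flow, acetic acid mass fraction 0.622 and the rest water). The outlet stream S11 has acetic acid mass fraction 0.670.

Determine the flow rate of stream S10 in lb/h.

2240 lb/h

Let S10 be the unknown flow. Total out = 1680 + S10.
acetic acid balance: 1233.1 + 0.622·S10 = 0.670·(1680 + S10)
(0.622 − 0.670)·S10 = 0.670×1680 − 1233.1 = -107.52
S10 = -107.52 / -0.048 = 2240 lb/h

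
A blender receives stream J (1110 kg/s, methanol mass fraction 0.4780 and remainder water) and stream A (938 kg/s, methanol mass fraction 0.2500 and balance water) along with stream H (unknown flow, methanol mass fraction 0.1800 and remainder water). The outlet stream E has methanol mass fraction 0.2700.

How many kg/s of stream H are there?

Let H be the unknown flow. Total out = 2048 + H.
methanol balance: 765.08 + 0.180·H = 0.270·(2048 + H)
(0.180 − 0.270)·H = 0.270×2048 − 765.08 = -212.12
H = -212.12 / -0.090 = 2356.9 kg/s

2357 kg/s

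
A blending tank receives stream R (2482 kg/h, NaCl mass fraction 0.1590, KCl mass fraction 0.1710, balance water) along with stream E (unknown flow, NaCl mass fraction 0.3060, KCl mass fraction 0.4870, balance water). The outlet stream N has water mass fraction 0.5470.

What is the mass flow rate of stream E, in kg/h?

Let E be the unknown flow. Total out = 2482 + E.
water balance: 1662.9 + 0.207·E = 0.547·(2482 + E)
(0.207 − 0.547)·E = 0.547×2482 − 1662.9 = -305.29
E = -305.29 / -0.340 = 897.9 kg/h

897.9 kg/h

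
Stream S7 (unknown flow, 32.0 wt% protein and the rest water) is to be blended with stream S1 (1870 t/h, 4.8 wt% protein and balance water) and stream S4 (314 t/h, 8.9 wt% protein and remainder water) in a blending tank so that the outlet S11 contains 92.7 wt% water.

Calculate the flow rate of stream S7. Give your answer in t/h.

168.9 t/h

Let S7 be the unknown flow. Total out = 2184 + S7.
water balance: 2066.3 + 0.680·S7 = 0.927·(2184 + S7)
(0.680 − 0.927)·S7 = 0.927×2184 − 2066.3 = -41.726
S7 = -41.726 / -0.247 = 168.93 t/h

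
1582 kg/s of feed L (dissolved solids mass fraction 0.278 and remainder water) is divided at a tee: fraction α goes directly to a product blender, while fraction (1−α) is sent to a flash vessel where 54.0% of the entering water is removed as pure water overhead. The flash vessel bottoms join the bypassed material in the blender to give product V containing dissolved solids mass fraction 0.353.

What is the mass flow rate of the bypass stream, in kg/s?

719.9 kg/s

All 1582×0.278 = 439.8 kg/s of dissolved solids reaches V, so V = 439.8/0.353 = 1245.9 kg/s and vapour = 336.12 kg/s.
The evaporator receives (1−α)·1582 of feed at 0.722 water and removes 0.540 of that water:
0.540×0.722×(1−α)×1582 = 336.12
(1−α) = 336.12/616.79 = 0.5449;  α = 0.4551.
Bypass flow = 0.4551×1582 = 719.89 kg/s.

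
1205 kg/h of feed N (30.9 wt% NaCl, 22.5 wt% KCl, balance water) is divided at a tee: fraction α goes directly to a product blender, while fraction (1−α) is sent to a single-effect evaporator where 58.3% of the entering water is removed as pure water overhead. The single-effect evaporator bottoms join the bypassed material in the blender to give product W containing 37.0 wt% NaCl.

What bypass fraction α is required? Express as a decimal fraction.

0.393

All 1205×0.309 = 372.34 kg/h of NaCl reaches W, so W = 372.34/0.370 = 1006.3 kg/h and vapour = 198.66 kg/h.
The evaporator receives (1−α)·1205 of feed at 0.466 water and removes 0.583 of that water:
0.583×0.466×(1−α)×1205 = 198.66
(1−α) = 198.66/327.37 = 0.6068;  α = 0.3932.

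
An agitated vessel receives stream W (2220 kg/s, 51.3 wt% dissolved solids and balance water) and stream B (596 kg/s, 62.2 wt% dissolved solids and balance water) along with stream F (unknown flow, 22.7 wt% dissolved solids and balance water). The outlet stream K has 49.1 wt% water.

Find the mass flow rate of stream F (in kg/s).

Let F be the unknown flow. Total out = 2816 + F.
water balance: 1306.4 + 0.773·F = 0.491·(2816 + F)
(0.773 − 0.491)·F = 0.491×2816 − 1306.4 = 76.228
F = 76.228 / 0.282 = 270.31 kg/s

270.3 kg/s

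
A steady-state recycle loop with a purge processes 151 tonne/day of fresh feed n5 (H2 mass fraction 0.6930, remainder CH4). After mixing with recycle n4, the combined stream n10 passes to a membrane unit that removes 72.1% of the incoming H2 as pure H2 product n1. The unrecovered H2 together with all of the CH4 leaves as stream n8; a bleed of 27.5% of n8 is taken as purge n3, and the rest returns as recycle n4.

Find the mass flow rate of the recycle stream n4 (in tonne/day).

CH4 enters only via n5 and leaves only via the purge: 151×0.307 = 0.275×(CH4 in n8), and the membrane unit passes all CH4, so CH4 in n10 = CH4 in n8 = 168.57 tonne/day.
H2 in n10: m_A = 151×0.693 + (1−0.275)·(1−0.721)·m_A, so m_A = 104.64/0.7977 = 131.18 tonne/day.
n8 = (1−0.721)×131.18 + 168.57 = 205.17 tonne/day.
Recycle n4 = (1−0.275)×205.17 = 148.75 tonne/day.

148.7 tonne/day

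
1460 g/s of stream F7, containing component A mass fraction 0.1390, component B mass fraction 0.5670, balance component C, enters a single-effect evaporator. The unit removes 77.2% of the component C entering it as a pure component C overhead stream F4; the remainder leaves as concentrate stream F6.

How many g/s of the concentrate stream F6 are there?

component C entering = 1460×0.294 = 429.24 g/s; overhead removed = 0.772×429.24 = 331.37 g/s.
Concentrate = 1460 − 331.37 = 1128.6 g/s.

1129 g/s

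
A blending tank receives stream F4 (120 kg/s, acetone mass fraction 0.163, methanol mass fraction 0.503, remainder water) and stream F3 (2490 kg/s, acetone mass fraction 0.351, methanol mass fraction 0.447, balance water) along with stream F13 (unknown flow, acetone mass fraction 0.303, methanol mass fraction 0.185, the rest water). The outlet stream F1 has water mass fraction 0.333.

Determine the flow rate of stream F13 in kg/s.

Let F13 be the unknown flow. Total out = 2610 + F13.
water balance: 543.06 + 0.512·F13 = 0.333·(2610 + F13)
(0.512 − 0.333)·F13 = 0.333×2610 − 543.06 = 326.07
F13 = 326.07 / 0.179 = 1821.6 kg/s

1822 kg/s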